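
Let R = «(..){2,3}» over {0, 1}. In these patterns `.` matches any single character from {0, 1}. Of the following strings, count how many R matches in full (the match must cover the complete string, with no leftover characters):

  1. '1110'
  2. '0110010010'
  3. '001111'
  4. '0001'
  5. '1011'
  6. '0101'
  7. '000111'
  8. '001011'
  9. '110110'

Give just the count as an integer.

8

1. '1110' → match
2. '0110010010' → no match
3. '001111' → match
4. '0001' → match
5. '1011' → match
6. '0101' → match
7. '000111' → match
8. '001011' → match
9. '110110' → match
Total matched: 8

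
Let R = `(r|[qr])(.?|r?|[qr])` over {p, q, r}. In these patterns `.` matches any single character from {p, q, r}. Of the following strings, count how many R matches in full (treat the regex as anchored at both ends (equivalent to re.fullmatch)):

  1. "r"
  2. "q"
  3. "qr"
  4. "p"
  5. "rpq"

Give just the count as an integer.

1 → match
2 → match
3 → match
4 → no match
5 → no match
Total matched: 3

3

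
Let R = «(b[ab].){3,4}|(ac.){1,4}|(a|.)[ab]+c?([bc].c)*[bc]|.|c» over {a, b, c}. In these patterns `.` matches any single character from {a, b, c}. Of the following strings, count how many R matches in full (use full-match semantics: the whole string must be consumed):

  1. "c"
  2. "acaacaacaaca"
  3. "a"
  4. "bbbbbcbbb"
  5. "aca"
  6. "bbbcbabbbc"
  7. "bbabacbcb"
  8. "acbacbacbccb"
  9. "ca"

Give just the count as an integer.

6

1. "c" → match
2. "acaacaacaaca" → match
3. "a" → match
4. "bbbbbcbbb" → match
5. "aca" → match
6. "bbbcbabbbc" → no match
7. "bbabacbcb" → match
8. "acbacbacbccb" → no match
9. "ca" → no match
Total matched: 6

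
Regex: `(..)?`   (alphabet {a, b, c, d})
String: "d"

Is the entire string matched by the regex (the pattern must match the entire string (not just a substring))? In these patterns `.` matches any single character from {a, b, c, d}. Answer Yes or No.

No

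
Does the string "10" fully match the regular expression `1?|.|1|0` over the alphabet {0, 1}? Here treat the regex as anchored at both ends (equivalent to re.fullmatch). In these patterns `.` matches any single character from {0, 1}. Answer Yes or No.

No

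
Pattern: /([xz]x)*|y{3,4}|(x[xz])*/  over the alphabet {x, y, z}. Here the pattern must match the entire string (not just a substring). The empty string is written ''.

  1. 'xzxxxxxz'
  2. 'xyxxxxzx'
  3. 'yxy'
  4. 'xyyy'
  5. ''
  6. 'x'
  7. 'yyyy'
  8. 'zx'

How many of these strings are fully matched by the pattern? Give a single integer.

4

1 → match
2 → no match
3 → no match
4 → no match
5 → match
6 → no match
7 → match
8 → match
Total matched: 4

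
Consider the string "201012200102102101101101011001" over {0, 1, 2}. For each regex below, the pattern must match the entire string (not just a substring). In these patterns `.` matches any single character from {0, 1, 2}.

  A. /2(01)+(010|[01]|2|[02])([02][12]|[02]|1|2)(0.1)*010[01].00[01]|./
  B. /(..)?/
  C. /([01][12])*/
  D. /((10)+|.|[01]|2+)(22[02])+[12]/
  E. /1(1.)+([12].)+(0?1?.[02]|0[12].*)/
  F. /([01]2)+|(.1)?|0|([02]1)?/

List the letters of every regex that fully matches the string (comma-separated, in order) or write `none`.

A → match
B → no match
C → no match
D → no match
E → no match — must start with "11"
F → no match

A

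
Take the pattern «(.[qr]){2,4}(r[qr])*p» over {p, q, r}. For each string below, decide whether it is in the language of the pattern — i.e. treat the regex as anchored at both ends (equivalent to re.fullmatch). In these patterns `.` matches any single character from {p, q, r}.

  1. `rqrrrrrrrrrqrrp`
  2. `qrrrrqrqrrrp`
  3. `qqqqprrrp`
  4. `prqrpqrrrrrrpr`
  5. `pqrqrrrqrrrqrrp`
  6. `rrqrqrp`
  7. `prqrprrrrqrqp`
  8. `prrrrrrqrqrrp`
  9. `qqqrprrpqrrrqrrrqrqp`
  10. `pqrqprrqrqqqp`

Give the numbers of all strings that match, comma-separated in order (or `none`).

1, 3, 5, 6, 7, 8

1 → match
2. `qrrrrqrqrrrp` → no match
3. `qqqqprrrp` → match
4 → no match — must end with `p`
5 → match
6. `rrqrqrp` → match
7 → match
8 → match
9 → no match
10 → no match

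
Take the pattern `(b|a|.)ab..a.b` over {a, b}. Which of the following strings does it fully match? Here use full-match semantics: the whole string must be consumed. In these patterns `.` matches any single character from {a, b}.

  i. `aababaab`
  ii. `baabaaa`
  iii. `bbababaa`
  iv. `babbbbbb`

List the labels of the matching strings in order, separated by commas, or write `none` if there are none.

i

i → match
ii → no match — must end with `b`
iii → no match — must end with `b`
iv → no match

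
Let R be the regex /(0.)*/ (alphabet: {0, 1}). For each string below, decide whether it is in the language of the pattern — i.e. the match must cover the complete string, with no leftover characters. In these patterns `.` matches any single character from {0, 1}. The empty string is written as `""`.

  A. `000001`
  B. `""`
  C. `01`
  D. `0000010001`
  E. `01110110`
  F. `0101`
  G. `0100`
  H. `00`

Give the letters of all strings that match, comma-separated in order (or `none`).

A → match
B → match
C → match
D → match
E → no match
F → match
G → match
H → match

A, B, C, D, F, G, H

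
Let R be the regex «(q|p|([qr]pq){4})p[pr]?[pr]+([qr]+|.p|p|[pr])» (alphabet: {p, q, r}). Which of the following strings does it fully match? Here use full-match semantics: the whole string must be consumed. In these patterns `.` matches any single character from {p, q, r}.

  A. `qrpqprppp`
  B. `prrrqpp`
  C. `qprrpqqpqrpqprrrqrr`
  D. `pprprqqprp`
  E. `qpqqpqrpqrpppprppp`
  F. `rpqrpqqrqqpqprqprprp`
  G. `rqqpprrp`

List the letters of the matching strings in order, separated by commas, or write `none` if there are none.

none

A → no match
B → no match
C → no match
D → no match
E → no match
F → no match
G → no match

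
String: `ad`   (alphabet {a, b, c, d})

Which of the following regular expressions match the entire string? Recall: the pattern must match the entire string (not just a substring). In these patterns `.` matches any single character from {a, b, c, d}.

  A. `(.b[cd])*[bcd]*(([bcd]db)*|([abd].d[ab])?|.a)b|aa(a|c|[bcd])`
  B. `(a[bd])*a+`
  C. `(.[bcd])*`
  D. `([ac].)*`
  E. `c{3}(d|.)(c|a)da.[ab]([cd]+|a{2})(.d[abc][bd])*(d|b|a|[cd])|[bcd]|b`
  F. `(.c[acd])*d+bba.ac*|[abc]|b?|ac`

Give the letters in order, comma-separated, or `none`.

C, D

A → no match
B → no match — must end with `a`
C → match
D → match
E → no match
F → no match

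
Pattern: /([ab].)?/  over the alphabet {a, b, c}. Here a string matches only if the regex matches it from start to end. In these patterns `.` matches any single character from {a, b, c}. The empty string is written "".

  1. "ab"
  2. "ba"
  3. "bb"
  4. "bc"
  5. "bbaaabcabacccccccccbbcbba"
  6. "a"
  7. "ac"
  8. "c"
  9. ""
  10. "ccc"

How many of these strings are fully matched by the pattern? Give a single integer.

1 → match
2 → match
3 → match
4 → match
5 → no match
6 → no match
7 → match
8 → no match
9 → match
10 → no match
Total matched: 6

6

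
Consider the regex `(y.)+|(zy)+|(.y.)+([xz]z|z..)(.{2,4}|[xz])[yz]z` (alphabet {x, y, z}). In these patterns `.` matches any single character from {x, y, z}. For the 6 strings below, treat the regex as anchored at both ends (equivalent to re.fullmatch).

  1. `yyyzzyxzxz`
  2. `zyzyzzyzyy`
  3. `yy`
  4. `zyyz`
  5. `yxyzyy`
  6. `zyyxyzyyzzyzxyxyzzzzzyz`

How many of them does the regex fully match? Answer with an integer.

1. `yyyzzyxzxz` → no match
2. `zyzyzzyzyy` → no match
3. `yy` → match
4. `zyyz` → no match
5. `yxyzyy` → match
6 → no match
Total matched: 2

2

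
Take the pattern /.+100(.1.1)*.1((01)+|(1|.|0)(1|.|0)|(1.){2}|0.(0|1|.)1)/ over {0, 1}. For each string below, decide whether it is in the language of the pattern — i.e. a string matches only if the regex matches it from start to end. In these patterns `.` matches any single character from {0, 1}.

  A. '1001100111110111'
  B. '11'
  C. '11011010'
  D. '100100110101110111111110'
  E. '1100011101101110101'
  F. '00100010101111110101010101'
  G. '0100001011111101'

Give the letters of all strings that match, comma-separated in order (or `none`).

A → no match
B → no match
C → no match
D → match
E → no match
F → no match
G → no match

D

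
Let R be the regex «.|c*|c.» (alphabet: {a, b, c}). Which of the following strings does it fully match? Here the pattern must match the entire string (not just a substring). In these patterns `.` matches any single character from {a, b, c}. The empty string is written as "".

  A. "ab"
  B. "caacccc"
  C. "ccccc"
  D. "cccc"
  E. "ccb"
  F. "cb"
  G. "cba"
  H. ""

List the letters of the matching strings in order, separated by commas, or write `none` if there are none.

C, D, F, H

A. "ab" → no match
B. "caacccc" → no match
C. "ccccc" → match
D. "cccc" → match
E. "ccb" → no match
F. "cb" → match
G. "cba" → no match
H. "" → match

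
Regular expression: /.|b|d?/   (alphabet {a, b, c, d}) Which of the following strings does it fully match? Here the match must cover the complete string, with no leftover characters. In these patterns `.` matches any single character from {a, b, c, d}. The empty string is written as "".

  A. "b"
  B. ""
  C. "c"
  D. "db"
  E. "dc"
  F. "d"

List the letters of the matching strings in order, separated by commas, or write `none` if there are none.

A → match
B → match
C → match
D → no match
E → no match
F → match

A, B, C, F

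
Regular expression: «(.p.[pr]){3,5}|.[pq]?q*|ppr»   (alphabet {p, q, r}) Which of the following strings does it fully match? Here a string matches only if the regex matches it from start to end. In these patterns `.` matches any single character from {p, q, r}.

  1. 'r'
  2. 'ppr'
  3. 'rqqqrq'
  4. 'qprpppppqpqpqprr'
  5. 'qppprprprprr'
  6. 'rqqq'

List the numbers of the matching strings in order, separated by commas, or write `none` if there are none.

1. 'r' → match
2. 'ppr' → match
3. 'rqqqrq' → no match
4 → match
5. 'qppprprprprr' → match
6. 'rqqq' → match

1, 2, 4, 5, 6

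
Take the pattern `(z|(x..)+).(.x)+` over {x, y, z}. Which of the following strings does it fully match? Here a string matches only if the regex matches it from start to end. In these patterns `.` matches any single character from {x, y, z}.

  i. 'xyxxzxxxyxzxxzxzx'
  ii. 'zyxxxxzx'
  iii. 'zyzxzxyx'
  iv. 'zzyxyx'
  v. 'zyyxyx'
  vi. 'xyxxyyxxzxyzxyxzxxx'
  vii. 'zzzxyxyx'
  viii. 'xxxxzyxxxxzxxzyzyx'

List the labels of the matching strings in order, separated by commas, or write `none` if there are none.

i → match
ii. 'zyxxxxzx' → match
iii. 'zyzxzxyx' → match
iv. 'zzyxyx' → match
v. 'zyyxyx' → match
vi → match
vii. 'zzzxyxyx' → match
viii → match

i, ii, iii, iv, v, vi, vii, viii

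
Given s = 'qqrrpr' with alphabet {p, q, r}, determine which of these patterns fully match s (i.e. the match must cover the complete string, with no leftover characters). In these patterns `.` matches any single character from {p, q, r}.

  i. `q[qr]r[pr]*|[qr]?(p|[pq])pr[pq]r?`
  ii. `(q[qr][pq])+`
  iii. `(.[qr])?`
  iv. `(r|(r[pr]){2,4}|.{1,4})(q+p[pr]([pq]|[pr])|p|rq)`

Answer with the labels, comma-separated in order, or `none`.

i

i → match
ii → no match
iii → no match
iv → no match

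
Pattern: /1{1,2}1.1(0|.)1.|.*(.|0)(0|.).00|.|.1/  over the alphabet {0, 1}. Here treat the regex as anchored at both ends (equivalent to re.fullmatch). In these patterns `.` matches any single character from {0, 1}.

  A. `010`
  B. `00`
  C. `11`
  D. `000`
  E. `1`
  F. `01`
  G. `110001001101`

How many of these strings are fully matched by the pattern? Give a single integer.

3

A → no match
B → no match
C → match
D → no match
E → match
F → match
G → no match
Total matched: 3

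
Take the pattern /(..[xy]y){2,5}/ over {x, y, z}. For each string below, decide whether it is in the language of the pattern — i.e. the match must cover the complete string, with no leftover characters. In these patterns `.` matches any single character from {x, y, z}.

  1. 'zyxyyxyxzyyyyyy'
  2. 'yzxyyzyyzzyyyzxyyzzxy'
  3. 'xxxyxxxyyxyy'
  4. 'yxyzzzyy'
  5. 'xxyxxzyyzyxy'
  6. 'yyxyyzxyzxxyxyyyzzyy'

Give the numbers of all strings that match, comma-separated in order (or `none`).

3, 6

1 → no match
2 → no match
3 → match
4 → no match
5 → no match
6 → match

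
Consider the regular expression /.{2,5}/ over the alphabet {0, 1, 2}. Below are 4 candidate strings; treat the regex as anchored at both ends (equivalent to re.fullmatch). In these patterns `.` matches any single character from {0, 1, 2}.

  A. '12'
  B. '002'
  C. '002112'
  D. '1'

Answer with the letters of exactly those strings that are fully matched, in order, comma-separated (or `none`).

A → match
B → match
C → no match
D → no match

A, B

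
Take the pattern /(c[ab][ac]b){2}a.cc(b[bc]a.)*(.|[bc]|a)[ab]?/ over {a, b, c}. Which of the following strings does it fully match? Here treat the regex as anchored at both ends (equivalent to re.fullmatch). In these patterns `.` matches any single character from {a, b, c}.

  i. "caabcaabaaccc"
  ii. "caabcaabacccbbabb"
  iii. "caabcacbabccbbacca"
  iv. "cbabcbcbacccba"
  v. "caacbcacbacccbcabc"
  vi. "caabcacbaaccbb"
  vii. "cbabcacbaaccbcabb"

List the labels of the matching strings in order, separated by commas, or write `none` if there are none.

i, ii, iii, iv, vi, vii

i → match
ii → match
iii → match
iv → match
v → no match
vi → match
vii → match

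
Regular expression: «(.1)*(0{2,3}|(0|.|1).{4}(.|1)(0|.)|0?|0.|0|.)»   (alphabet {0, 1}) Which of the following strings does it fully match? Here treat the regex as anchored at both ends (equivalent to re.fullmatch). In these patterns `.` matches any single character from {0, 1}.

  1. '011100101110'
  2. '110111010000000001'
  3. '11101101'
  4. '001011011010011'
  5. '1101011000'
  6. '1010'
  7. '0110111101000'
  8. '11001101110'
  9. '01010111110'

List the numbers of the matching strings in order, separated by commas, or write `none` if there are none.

9

1 → no match
2 → no match
3 → no match
4 → no match
5 → no match
6 → no match
7 → no match
8 → no match
9 → match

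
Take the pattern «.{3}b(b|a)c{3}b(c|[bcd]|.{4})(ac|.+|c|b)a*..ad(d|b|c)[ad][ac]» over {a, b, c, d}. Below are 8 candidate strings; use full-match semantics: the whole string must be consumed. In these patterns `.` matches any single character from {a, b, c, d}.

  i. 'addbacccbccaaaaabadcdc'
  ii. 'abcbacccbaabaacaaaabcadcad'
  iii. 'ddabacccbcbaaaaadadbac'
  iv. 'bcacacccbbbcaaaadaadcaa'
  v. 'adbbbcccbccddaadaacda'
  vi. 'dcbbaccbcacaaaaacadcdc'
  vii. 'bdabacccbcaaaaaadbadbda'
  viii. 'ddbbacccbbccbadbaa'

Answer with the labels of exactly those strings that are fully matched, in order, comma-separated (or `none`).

i, iii, vii, viii

i → match
ii → no match
iii → match
iv → no match
v → no match
vi → no match
vii → match
viii → match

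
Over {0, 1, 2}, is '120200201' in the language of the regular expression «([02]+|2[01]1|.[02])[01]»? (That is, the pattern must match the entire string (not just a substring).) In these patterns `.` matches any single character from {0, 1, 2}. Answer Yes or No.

No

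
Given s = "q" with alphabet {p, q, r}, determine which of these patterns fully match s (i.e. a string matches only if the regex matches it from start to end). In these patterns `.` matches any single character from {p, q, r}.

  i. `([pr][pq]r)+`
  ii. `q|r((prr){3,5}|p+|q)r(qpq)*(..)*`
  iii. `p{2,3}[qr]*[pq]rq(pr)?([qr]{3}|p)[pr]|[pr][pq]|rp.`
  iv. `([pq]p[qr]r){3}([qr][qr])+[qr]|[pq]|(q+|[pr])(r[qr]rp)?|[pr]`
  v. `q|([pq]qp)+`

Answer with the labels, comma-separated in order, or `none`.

i → no match — must end with "r"
ii → match
iii → no match
iv → match
v → match

ii, iv, v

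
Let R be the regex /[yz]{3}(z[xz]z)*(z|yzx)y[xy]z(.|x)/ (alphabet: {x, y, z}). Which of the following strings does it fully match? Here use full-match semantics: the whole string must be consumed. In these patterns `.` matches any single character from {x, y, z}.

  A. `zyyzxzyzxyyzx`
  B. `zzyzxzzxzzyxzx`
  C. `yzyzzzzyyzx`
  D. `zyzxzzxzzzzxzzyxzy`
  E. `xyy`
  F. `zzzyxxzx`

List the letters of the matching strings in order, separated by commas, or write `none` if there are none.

A, B, C

A → match
B → match
C → match
D → no match
E → no match
F → no match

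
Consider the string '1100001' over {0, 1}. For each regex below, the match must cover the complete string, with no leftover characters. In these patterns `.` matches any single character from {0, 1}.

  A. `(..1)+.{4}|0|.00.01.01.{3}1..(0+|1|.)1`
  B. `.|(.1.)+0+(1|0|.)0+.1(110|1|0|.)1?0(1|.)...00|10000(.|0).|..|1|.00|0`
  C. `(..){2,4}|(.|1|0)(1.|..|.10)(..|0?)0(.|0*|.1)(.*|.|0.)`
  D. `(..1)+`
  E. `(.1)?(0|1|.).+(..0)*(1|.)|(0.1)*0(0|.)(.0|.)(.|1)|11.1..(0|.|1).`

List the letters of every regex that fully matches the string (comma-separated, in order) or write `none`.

A → no match
B → no match
C → match
D → no match
E → match

C, E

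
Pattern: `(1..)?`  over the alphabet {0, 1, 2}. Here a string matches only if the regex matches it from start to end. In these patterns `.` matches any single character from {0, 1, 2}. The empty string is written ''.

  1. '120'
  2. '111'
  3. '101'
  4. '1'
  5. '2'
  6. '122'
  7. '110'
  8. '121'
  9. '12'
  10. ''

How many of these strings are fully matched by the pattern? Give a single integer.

7

1 → match
2 → match
3 → match
4 → no match
5 → no match
6 → match
7 → match
8 → match
9 → no match
10 → match
Total matched: 7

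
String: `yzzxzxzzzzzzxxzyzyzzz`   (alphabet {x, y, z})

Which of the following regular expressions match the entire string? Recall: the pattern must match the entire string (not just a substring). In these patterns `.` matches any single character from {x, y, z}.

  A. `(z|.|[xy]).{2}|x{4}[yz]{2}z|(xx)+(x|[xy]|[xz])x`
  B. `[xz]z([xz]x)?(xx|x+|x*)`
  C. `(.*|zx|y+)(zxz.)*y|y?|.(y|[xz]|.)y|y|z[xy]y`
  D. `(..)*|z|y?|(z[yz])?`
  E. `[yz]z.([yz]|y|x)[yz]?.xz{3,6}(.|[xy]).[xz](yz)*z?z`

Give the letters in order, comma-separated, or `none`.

A → no match
B → no match
C → no match
D → no match
E → match

E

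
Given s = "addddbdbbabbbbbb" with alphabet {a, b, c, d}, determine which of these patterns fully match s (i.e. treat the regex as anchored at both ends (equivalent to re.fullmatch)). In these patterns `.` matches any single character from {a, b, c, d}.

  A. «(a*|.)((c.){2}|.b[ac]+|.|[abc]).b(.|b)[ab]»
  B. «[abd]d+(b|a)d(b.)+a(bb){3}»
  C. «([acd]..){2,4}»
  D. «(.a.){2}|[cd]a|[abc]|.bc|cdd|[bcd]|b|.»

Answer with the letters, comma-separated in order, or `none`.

A → no match
B → match
C → no match
D → no match

B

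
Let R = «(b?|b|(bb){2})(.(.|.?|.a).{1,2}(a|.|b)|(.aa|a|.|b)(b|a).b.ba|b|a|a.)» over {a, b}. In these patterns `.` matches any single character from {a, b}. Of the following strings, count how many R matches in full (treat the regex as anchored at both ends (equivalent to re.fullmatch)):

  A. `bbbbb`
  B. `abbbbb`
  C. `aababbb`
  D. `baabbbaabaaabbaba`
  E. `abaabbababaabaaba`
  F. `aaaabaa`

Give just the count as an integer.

A. `bbbbb` → match
B. `abbbbb` → no match
C. `aababbb` → no match
D → no match
E → no match
F. `aaaabaa` → no match
Total matched: 1

1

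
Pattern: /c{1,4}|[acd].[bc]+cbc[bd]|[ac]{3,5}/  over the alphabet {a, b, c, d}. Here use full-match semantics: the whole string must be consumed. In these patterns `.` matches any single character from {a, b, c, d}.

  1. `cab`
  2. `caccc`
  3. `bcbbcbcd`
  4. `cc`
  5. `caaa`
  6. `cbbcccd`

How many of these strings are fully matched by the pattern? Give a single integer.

1 → no match
2 → match
3 → no match
4 → match
5 → match
6 → no match
Total matched: 3

3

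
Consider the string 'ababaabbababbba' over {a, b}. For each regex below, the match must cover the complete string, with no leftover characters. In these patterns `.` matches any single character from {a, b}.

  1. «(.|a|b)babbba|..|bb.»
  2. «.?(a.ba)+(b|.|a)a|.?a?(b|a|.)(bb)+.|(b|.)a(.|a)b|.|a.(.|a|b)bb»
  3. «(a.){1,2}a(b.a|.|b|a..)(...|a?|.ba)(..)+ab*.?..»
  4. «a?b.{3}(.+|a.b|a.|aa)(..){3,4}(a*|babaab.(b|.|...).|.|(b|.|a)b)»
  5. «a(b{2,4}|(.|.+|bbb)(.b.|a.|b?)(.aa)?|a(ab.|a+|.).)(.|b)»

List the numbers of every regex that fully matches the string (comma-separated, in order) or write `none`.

1 → no match
2 → no match
3 → match
4 → match
5 → match

3, 4, 5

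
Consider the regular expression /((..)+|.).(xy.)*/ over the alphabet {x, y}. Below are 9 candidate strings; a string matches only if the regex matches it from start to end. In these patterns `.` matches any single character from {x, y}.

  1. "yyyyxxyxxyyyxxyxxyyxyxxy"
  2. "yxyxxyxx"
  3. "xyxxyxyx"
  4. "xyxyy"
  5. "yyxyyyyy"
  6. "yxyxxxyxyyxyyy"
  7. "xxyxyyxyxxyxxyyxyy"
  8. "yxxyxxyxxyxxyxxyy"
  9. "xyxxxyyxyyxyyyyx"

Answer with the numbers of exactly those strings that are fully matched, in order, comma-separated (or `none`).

3, 4, 7, 8

1 → no match
2 → no match
3 → match
4 → match
5 → no match
6 → no match
7 → match
8 → match
9 → no match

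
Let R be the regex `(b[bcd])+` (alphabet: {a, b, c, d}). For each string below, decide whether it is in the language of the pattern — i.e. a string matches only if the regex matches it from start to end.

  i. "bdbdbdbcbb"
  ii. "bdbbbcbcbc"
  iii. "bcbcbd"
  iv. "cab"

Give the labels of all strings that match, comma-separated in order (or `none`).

i. "bdbdbdbcbb" → match
ii. "bdbbbcbcbc" → match
iii. "bcbcbd" → match
iv. "cab" → no match — must start with "b"

i, ii, iii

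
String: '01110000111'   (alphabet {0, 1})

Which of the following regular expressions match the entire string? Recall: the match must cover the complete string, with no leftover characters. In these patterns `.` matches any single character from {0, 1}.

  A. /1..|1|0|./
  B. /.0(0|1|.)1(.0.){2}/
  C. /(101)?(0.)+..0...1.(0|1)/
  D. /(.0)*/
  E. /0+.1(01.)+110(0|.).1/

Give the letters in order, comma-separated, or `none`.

A → no match
B → no match
C → match
D → no match
E → no match

C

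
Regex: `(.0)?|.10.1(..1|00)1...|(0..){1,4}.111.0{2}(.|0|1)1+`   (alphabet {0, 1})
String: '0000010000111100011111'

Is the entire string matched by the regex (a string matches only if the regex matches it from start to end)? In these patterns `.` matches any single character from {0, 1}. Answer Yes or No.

Yes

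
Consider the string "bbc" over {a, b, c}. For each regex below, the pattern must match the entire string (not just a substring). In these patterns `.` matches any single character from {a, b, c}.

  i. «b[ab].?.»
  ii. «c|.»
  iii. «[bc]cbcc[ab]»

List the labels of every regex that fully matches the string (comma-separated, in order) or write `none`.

i → match
ii → no match
iii → no match

i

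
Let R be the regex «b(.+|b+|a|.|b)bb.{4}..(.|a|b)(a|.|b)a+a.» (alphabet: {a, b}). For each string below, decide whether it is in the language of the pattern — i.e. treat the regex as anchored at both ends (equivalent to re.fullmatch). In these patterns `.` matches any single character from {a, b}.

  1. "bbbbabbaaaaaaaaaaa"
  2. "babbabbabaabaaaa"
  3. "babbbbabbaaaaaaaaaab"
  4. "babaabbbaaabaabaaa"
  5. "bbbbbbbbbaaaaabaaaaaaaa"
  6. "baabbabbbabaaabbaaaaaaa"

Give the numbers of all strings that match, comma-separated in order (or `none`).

1, 2, 3, 4, 5, 6

1 → match
2 → match
3 → match
4 → match
5 → match
6 → match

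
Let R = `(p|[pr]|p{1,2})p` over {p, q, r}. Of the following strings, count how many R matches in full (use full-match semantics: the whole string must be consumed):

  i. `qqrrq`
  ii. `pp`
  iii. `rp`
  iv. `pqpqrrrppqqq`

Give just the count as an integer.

i → no match — must end with `p`
ii → match
iii → match
iv → no match — must end with `p`
Total matched: 2

2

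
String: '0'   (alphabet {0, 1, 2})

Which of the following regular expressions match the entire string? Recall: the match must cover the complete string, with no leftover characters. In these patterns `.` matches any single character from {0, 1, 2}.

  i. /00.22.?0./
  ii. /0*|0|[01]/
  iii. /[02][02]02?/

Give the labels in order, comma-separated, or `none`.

i → no match — must start with '00'
ii → match
iii → no match

ii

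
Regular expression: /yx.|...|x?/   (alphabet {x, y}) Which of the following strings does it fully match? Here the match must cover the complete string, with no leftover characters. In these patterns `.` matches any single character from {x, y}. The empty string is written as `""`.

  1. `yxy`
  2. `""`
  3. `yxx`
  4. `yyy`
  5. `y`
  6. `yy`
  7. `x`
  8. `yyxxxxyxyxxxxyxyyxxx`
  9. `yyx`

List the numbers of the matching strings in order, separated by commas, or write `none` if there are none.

1, 2, 3, 4, 7, 9

1 → match
2 → match
3 → match
4 → match
5 → no match
6 → no match
7 → match
8 → no match
9 → match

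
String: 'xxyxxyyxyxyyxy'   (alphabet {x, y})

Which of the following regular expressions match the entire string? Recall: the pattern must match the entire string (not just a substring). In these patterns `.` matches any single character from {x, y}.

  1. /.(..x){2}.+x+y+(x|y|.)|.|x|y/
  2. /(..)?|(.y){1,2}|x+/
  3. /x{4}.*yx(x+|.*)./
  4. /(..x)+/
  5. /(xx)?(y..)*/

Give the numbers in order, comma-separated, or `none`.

1 → no match
2 → no match
3 → no match
4 → no match — must end with 'x'
5 → match

5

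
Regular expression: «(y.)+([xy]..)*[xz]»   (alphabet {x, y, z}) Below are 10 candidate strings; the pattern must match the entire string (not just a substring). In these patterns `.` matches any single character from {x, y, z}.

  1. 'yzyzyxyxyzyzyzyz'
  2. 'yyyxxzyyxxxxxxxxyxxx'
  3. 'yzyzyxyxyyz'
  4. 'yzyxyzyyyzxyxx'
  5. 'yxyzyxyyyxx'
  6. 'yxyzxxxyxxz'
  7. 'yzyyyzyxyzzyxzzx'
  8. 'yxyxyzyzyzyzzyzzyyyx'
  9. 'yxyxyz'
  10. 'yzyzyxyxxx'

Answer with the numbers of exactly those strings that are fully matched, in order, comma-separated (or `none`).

1 → match
2 → match
3 → match
4 → match
5 → match
6 → match
7 → no match
8 → match
9 → match
10 → match

1, 2, 3, 4, 5, 6, 8, 9, 10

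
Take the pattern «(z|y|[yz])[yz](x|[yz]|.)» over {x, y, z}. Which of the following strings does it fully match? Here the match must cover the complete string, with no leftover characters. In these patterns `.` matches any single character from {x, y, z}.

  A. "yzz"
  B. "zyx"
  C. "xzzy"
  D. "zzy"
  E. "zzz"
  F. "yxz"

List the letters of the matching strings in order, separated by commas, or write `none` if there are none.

A → match
B → match
C → no match
D → match
E → match
F → no match

A, B, D, E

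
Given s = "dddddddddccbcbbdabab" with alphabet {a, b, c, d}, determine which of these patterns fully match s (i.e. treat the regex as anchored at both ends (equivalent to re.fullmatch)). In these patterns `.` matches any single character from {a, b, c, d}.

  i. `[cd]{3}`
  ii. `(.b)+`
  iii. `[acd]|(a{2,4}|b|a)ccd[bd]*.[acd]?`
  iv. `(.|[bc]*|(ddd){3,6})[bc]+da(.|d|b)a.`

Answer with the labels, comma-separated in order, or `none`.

iv

i → no match
ii → no match
iii → no match
iv → match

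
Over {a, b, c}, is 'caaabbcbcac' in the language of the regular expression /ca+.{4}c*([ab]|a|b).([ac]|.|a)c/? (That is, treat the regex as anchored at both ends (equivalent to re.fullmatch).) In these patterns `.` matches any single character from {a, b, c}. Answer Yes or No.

Yes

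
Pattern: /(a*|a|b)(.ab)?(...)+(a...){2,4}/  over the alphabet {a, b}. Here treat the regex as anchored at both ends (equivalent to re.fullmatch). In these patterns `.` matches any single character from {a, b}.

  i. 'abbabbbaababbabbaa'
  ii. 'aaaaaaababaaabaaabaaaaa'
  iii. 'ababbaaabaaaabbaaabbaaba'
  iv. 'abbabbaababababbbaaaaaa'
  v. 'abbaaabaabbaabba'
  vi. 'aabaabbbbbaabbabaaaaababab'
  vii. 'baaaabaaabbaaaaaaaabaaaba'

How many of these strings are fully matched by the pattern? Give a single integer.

i → no match
ii → match
iii → match
iv → no match
v → match
vi → match
vii → match
Total matched: 5

5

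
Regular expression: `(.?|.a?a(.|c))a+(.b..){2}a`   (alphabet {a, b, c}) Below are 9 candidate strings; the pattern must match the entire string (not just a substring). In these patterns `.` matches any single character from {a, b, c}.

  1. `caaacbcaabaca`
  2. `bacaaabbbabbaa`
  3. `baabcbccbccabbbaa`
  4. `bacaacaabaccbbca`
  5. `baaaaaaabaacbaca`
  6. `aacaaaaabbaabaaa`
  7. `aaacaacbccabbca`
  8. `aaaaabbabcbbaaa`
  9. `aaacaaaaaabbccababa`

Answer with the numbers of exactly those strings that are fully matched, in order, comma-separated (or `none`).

1, 2, 5, 6, 7, 9

1 → match
2 → match
3 → no match
4 → no match
5 → match
6 → match
7 → match
8 → no match
9 → match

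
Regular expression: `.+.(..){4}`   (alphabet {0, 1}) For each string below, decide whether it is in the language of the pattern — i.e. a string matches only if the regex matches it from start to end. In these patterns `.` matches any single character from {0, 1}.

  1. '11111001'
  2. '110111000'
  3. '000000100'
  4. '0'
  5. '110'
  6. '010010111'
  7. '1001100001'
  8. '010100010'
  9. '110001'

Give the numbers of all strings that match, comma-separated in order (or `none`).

7

1 → no match
2 → no match
3 → no match
4 → no match
5 → no match
6 → no match
7 → match
8 → no match
9 → no match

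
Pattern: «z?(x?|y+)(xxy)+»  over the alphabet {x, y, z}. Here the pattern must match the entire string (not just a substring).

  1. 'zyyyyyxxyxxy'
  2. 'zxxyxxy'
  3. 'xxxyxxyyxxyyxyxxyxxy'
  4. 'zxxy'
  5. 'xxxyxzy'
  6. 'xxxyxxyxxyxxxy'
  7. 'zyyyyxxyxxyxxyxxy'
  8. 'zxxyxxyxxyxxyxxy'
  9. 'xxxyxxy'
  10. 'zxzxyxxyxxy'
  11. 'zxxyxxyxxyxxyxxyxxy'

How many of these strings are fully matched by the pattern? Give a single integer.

7

1 → match
2 → match
3 → no match
4 → match
5 → no match — must end with 'xxy'
6 → no match
7 → match
8 → match
9 → match
10 → no match
11 → match
Total matched: 7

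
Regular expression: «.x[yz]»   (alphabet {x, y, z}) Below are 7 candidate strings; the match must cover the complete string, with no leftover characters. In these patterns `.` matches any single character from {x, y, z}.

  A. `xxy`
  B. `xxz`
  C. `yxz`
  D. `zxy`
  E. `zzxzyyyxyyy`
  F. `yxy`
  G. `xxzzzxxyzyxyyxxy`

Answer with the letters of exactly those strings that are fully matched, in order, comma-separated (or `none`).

A, B, C, D, F

A → match
B → match
C → match
D → match
E → no match
F → match
G → no match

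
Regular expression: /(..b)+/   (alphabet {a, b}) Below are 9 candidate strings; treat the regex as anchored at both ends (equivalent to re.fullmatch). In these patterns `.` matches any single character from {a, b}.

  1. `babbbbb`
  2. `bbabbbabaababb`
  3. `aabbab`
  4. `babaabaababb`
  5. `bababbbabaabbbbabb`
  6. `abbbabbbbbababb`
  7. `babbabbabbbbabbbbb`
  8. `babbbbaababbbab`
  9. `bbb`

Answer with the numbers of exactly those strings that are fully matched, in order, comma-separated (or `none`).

3, 4, 5, 6, 7, 8, 9

1 → no match
2 → no match
3 → match
4 → match
5 → match
6 → match
7 → match
8 → match
9 → match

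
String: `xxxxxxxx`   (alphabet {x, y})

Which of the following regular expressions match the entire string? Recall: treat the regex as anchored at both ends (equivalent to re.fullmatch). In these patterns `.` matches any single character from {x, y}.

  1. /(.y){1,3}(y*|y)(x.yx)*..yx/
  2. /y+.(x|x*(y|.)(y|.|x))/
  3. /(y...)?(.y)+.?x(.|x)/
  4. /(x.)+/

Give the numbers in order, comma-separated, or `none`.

4

1 → no match — must end with `yx`
2 → no match — must start with `y`
3 → no match
4 → match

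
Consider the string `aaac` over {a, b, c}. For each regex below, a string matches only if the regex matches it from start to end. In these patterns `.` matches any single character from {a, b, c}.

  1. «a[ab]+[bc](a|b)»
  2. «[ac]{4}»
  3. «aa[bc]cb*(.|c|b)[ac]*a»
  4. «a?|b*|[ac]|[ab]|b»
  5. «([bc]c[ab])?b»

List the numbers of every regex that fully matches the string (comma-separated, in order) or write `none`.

2

1 → no match
2 → match
3 → no match — must end with `a`
4 → no match
5 → no match — must end with `b`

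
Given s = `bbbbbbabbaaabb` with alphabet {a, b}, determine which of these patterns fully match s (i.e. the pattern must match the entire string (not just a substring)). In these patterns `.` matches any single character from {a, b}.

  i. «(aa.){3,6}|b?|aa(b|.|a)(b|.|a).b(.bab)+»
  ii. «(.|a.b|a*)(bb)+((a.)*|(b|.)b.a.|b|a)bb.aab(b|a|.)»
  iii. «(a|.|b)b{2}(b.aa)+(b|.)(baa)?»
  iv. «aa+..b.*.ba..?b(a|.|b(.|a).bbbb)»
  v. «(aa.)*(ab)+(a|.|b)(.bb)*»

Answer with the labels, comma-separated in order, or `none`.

ii

i → no match
ii → match
iii → no match
iv → no match — must start with `aa`
v → no match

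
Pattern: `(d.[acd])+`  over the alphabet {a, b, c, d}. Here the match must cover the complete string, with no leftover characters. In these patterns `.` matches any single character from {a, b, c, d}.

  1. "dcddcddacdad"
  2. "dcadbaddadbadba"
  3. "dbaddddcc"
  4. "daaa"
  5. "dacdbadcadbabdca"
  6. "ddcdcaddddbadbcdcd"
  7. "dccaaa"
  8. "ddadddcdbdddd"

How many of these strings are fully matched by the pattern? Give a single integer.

4

1 → match
2 → match
3 → match
4 → no match
5 → no match
6 → match
7 → no match
8 → no match
Total matched: 4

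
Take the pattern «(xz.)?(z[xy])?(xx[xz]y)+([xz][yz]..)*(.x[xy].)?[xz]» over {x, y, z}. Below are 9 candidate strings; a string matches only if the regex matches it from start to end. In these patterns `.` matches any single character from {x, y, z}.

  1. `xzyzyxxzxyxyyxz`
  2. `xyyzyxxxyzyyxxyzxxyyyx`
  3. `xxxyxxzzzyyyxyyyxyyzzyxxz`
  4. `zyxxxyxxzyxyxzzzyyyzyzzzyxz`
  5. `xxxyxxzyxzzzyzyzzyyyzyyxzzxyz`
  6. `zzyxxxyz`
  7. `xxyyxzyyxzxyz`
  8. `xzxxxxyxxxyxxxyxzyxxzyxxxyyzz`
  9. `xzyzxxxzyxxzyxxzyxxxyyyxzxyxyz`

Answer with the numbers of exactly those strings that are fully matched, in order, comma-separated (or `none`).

none

1 → no match
2 → no match
3 → no match
4 → no match
5 → no match
6 → no match
7 → no match
8 → no match
9 → no match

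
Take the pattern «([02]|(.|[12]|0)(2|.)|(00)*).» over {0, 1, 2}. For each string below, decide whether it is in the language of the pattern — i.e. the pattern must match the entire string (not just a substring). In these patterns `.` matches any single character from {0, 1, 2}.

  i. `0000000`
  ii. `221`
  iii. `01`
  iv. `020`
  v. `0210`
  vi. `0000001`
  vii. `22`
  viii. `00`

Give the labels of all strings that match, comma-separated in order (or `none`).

i, ii, iii, iv, vi, vii, viii

i → match
ii → match
iii → match
iv → match
v → no match
vi → match
vii → match
viii → match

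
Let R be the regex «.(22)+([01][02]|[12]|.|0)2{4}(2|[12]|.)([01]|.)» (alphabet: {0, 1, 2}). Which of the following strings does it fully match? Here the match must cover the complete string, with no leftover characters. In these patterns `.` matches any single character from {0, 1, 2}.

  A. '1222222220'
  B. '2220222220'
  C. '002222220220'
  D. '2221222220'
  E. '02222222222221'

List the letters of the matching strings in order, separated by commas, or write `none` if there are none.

A → match
B → match
C → no match
D → match
E → match

A, B, D, E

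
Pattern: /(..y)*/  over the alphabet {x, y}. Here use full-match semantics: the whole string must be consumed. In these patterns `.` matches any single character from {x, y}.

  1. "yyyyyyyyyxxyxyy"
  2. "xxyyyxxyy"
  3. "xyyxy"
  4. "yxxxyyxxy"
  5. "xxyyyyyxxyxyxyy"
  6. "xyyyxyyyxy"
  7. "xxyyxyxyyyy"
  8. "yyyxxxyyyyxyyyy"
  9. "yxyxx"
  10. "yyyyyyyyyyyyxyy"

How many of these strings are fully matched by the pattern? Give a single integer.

2

1 → match
2 → no match
3 → no match
4 → no match
5 → no match
6 → no match
7 → no match
8 → no match
9 → no match
10 → match
Total matched: 2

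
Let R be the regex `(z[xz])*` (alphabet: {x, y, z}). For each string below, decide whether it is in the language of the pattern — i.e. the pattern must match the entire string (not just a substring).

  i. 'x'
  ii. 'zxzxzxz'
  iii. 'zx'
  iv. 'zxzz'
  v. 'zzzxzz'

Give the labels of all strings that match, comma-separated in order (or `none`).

iii, iv, v

i. 'x' → no match
ii. 'zxzxzxz' → no match
iii. 'zx' → match
iv. 'zxzz' → match
v. 'zzzxzz' → match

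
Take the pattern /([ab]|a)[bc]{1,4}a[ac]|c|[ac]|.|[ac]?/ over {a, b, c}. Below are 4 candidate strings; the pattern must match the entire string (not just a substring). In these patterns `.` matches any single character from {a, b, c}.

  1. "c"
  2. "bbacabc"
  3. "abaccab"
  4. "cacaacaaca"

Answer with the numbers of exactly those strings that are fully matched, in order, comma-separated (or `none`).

1

1 → match
2 → no match
3 → no match
4 → no match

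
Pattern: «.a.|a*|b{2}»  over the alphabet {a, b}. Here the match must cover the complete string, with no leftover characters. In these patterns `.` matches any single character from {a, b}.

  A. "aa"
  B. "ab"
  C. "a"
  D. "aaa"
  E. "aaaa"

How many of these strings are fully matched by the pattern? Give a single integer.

A → match
B → no match
C → match
D → match
E → match
Total matched: 4

4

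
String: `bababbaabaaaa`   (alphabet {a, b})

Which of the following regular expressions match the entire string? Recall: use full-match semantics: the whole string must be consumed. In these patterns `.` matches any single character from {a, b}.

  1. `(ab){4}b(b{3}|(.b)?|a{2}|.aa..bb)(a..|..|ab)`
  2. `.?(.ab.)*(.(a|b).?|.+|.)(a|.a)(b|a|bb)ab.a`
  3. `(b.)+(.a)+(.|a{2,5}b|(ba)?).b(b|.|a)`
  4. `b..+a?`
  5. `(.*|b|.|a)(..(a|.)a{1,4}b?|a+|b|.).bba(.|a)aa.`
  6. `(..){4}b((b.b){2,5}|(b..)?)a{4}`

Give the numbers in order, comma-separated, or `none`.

1 → no match — must start with `ab`
2 → no match
3 → no match
4 → match
5 → no match
6 → match

4, 6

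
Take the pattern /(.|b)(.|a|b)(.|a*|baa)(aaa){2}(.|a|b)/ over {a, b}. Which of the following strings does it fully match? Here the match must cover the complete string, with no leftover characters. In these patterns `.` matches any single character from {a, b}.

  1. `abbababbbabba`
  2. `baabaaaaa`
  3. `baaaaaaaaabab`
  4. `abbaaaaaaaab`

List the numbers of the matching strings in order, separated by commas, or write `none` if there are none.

1 → no match
2 → no match
3 → no match
4 → match

4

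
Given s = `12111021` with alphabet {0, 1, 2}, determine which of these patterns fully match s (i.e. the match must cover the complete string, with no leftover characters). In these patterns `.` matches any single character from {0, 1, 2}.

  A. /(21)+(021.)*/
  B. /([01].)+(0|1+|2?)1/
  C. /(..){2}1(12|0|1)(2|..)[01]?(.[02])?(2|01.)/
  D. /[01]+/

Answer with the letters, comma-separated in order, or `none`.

B

A → no match — must start with `21`
B → match
C → no match
D → no match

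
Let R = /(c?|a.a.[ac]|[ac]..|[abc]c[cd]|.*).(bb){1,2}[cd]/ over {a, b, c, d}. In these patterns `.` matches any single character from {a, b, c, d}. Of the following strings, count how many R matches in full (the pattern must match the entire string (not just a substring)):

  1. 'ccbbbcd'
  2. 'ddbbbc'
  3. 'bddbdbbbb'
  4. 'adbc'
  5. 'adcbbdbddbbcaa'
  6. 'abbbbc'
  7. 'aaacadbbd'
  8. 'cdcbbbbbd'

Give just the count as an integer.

4

1 → no match
2 → match
3 → no match
4 → no match
5 → no match
6 → match
7 → match
8 → match
Total matched: 4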